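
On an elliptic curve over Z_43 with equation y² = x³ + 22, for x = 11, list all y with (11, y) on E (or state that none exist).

x³ + 0x + 22 = 1353 ≡ 20 (mod 43).
20 is a non-residue mod 43; no y exists.

none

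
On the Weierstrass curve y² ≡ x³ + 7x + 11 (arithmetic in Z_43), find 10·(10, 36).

Write G = (10, 36).
Repeated addition: build up to 10G.
2G: tangent at (10, 36): λ = (3·10² + 7)/(2·36) ≡ 6/29. 29⁻¹ ≡ 3 (mod 43) since 29·3 = 87 ≡ 1, so λ ≡ 6·3 ≡ 18.
  x = λ² - 10 - 10 = 324 - 20 ≡ 3; y = λ·(10 - 3) - 36 ≡ 4. → (3, 4)
3G: (3, 4) + (10, 36). λ = (36 - 4)/(10 - 3) ≡ 32/7 mod 43. 7⁻¹ ≡ 37 (mod 43), so λ ≡ 23.
  x = λ² - 3 - 10 = 529 - 13 ≡ 0; y = λ·(3 - 0) - 4 ≡ 22. → (0, 22)
4G: (0, 22) + (10, 36). λ = (36 - 22)/(10 - 0) ≡ 14/10 mod 43. 10⁻¹ ≡ 13 (mod 43), so λ ≡ 10.
  x = λ² - 0 - 10 = 100 - 10 ≡ 4; y = λ·(0 - 4) - 22 ≡ 24. → (4, 24)
5G: (4, 24) + (10, 36). λ = (36 - 24)/(10 - 4) ≡ 12/6 mod 43. 6⁻¹ ≡ 36 (mod 43), so λ ≡ 2.
  x = λ² - 4 - 10 = 4 - 14 ≡ 33; y = λ·(4 - 33) - 24 ≡ 4. → (33, 4)
6G: (33, 4) + (10, 36). λ = (36 - 4)/(10 - 33) ≡ 32/20 mod 43. 20⁻¹ ≡ 28 (mod 43) since 20·28 = 560 ≡ 1, so λ ≡ 36.
  x = λ² - 33 - 10 = 1296 - 43 ≡ 6; y = λ·(33 - 6) - 4 ≡ 22. → (6, 22)
7G: (6, 22) + (10, 36). λ = (36 - 22)/(10 - 6) ≡ 14/4 mod 43. 4⁻¹ ≡ 11 (mod 43) since 4·11 = 44 ≡ 1, so λ ≡ 25.
  x = λ² - 6 - 10 = 625 - 16 ≡ 7; y = λ·(6 - 7) - 22 ≡ 39. → (7, 39)
8G: (7, 39) + (10, 36). λ = (36 - 39)/(10 - 7) ≡ 40/3 mod 43. 3⁻¹ ≡ 29 (mod 43), so λ ≡ 42.
  x = λ² - 7 - 10 = 1764 - 17 ≡ 27; y = λ·(7 - 27) - 39 ≡ 24. → (27, 24)
9G: (27, 24) + (10, 36). λ = (36 - 24)/(10 - 27) ≡ 12/26 mod 43. 26⁻¹ ≡ 5 (mod 43) since 26·5 = 130 ≡ 1, so λ ≡ 17.
  x = λ² - 27 - 10 = 289 - 37 ≡ 37; y = λ·(27 - 37) - 24 ≡ 21. → (37, 21)
10G: (37, 21) + (10, 36). λ = (36 - 21)/(10 - 37) ≡ 15/16 mod 43. 16⁻¹ ≡ 35 (mod 43) since 16·35 = 560 ≡ 1, so λ ≡ 9.
  x = λ² - 37 - 10 = 81 - 47 ≡ 34; y = λ·(37 - 34) - 21 ≡ 6. → (34, 6)

(34, 6)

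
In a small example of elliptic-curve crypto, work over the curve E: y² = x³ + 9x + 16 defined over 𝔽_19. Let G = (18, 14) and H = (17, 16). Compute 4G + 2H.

First 4G:
Double-and-add on 4 = (100)₂. Start with G = (18, 14) for the leading 1-bit.
double: tangent at (18, 14): λ = (3·18² + 9)/(2·14) ≡ 12/9. 9⁻¹ ≡ 17 (mod 19), so λ ≡ 12·17 ≡ 14.
  x = λ² - 18 - 18 = 196 - 36 ≡ 8; y = λ·(18 - 8) - 14 ≡ 12. → (8, 12)
double: tangent at (8, 12): λ = (3·8² + 9)/(2·12) ≡ 11/5. 5⁻¹ ≡ 4 (mod 19) since 5·4 = 20 ≡ 1, so λ ≡ 11·4 ≡ 6.
  x = λ² - 8 - 8 = 36 - 16 ≡ 1; y = λ·(8 - 1) - 12 ≡ 11. → (1, 11)
4G = (1, 11).
Next 2H:
Repeated addition: build up to 2H.
2H: tangent at (17, 16): λ = (3·17² + 9)/(2·16) ≡ 2/13. 13⁻¹ ≡ 3 (mod 19), so λ ≡ 2·3 ≡ 6.
  x = λ² - 17 - 17 = 36 - 34 ≡ 2; y = λ·(17 - 2) - 16 ≡ 17. → (2, 17)
2H = (2, 17).
Finally 4G + 2H:
(1, 11) + (2, 17). λ = (17 - 11)/(2 - 1) ≡ 6/1 mod 19. 1⁻¹ ≡ 1 (mod 19) since 1·1 = 1 ≡ 1, so λ ≡ 6.
  x = λ² - 1 - 2 = 36 - 3 ≡ 14; y = λ·(1 - 14) - 11 ≡ 6. → (14, 6)

(14, 6)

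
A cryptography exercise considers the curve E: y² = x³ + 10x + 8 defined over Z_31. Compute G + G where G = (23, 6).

tangent at (23, 6): λ = (3·23² + 10)/(2·6) ≡ 16/12. 12⁻¹ ≡ 13 (mod 31) since 12·13 = 156 ≡ 1, so λ ≡ 16·13 ≡ 22.
  x = λ² - 23 - 23 = 484 - 46 ≡ 4; y = λ·(23 - 4) - 6 ≡ 9. → (4, 9)

(4, 9)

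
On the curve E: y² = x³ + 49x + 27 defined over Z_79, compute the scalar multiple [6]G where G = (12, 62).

Double-and-add on 6 = (110)₂. Start with G = (12, 62) for the leading 1-bit.
double: tangent at (12, 62): λ = (3·12² + 49)/(2·62) ≡ 7/45. 45⁻¹ ≡ 72 (mod 79), so λ ≡ 7·72 ≡ 30.
  x = λ² - 12 - 12 = 900 - 24 ≡ 7; y = λ·(12 - 7) - 62 ≡ 9. → (7, 9)
add G: (7, 9) + (12, 62). λ = (62 - 9)/(12 - 7) ≡ 53/5 mod 79. 5⁻¹ ≡ 16 (mod 79), so λ ≡ 58.
  x = λ² - 7 - 12 = 3364 - 19 ≡ 27; y = λ·(7 - 27) - 9 ≡ 16. → (27, 16)
double: tangent at (27, 16): λ = (3·27² + 49)/(2·16) ≡ 24/32. 32⁻¹ ≡ 42 (mod 79) since 32·42 = 1344 ≡ 1, so λ ≡ 24·42 ≡ 60.
  x = λ² - 27 - 27 = 3600 - 54 ≡ 70; y = λ·(27 - 70) - 16 ≡ 11. → (70, 11)

(70, 11)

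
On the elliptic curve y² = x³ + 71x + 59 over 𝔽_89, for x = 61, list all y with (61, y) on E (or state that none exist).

x³ + 71x + 59 = 231371 ≡ 60 (mod 89).
60 is a non-residue mod 89; no y exists.

none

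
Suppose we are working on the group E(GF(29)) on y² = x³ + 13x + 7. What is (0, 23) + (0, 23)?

tangent at (0, 23): λ = (3·0² + 13)/(2·23) ≡ 13/17. 17⁻¹ ≡ 12 (mod 29) since 17·12 = 204 ≡ 1, so λ ≡ 13·12 ≡ 11.
  x = λ² - 0 - 0 = 121 - 0 ≡ 5; y = λ·(0 - 5) - 23 ≡ 9. → (5, 9)

(5, 9)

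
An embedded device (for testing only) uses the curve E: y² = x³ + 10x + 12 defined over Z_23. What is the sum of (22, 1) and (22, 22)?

The two points share x = 22 and their y-coordinates satisfy 1 + 22 ≡ 0 (mod 23), so they are inverses. Their sum is O.

O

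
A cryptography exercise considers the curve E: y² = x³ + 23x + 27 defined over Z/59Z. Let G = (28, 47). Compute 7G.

Double-and-add on 7 = (111)₂. Start with G = (28, 47) for the leading 1-bit.
double: tangent at (28, 47): λ = (3·28² + 23)/(2·47) ≡ 15/35. 35⁻¹ ≡ 27 (mod 59), so λ ≡ 15·27 ≡ 51.
  x = λ² - 28 - 28 = 2601 - 56 ≡ 8; y = λ·(28 - 8) - 47 ≡ 29. → (8, 29)
add G: (8, 29) + (28, 47). λ = (47 - 29)/(28 - 8) ≡ 18/20 mod 59. 20⁻¹ ≡ 3 (mod 59), so λ ≡ 54.
  x = λ² - 8 - 28 = 2916 - 36 ≡ 48; y = λ·(8 - 48) - 29 ≡ 53. → (48, 53)
double: tangent at (48, 53): λ = (3·48² + 23)/(2·53) ≡ 32/47. 47⁻¹ ≡ 54 (mod 59) since 47·54 = 2538 ≡ 1, so λ ≡ 32·54 ≡ 17.
  x = λ² - 48 - 48 = 289 - 96 ≡ 16; y = λ·(48 - 16) - 53 ≡ 19. → (16, 19)
add G: (16, 19) + (28, 47). λ = (47 - 19)/(28 - 16) ≡ 28/12 mod 59. 12⁻¹ ≡ 5 (mod 59) since 12·5 = 60 ≡ 1, so λ ≡ 22.
  x = λ² - 16 - 28 = 484 - 44 ≡ 27; y = λ·(16 - 27) - 19 ≡ 34. → (27, 34)

(27, 34)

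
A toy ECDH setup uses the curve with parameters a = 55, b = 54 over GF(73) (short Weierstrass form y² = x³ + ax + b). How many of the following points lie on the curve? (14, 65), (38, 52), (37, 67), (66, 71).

3

(14, 65): 65² ≡ 64, rhs ≡ 64 → on.
(38, 52): 52² ≡ 3, rhs ≡ 3 → on.
(37, 67): 67² ≡ 36, rhs ≡ 36 → on.
(66, 71): 71² ≡ 4, rhs ≡ 56 → off.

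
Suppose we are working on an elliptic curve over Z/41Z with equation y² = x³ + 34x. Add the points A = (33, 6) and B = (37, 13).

(33, 35)

(33, 6) + (37, 13). λ = (13 - 6)/(37 - 33) ≡ 7/4 mod 41. 4⁻¹ ≡ 31 (mod 41) since 4·31 = 124 ≡ 1, so λ ≡ 12.
  x = λ² - 33 - 37 = 144 - 70 ≡ 33; y = λ·(33 - 33) - 6 ≡ 35. → (33, 35)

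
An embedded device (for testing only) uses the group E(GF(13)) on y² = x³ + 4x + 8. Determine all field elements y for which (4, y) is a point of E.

6, 7

x³ + 4x + 8 = 88 ≡ 10 (mod 13).
Square roots of 10 mod 13: 6 and 7 (since 6² = 36 ≡ 10).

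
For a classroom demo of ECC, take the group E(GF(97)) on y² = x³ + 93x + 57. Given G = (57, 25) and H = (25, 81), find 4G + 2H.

(80, 81)

First 4G:
Repeated addition: build up to 4G.
2G: tangent at (57, 25): λ = (3·57² + 93)/(2·25) ≡ 43/50. 50⁻¹ ≡ 33 (mod 97), so λ ≡ 43·33 ≡ 61.
  x = λ² - 57 - 57 = 3721 - 114 ≡ 18; y = λ·(57 - 18) - 25 ≡ 26. → (18, 26)
3G: (18, 26) + (57, 25). λ = (25 - 26)/(57 - 18) ≡ 96/39 mod 97. 39⁻¹ ≡ 5 (mod 97) since 39·5 = 195 ≡ 1, so λ ≡ 92.
  x = λ² - 18 - 57 = 8464 - 75 ≡ 47; y = λ·(18 - 47) - 26 ≡ 22. → (47, 22)
4G: (47, 22) + (57, 25). λ = (25 - 22)/(57 - 47) ≡ 3/10 mod 97. 10⁻¹ ≡ 68 (mod 97), so λ ≡ 10.
  x = λ² - 47 - 57 = 100 - 104 ≡ 93; y = λ·(47 - 93) - 22 ≡ 3. → (93, 3)
4G = (93, 3).
Next 2H:
Repeated addition: build up to 2H.
2H: tangent at (25, 81): λ = (3·25² + 93)/(2·81) ≡ 28/65. 65⁻¹ ≡ 3 (mod 97), so λ ≡ 28·3 ≡ 84.
  x = λ² - 25 - 25 = 7056 - 50 ≡ 22; y = λ·(25 - 22) - 81 ≡ 74. → (22, 74)
2H = (22, 74).
Finally 4G + 2H:
(93, 3) + (22, 74). λ = (74 - 3)/(22 - 93) ≡ 71/26 mod 97. 26⁻¹ ≡ 56 (mod 97), so λ ≡ 96.
  x = λ² - 93 - 22 = 9216 - 115 ≡ 80; y = λ·(93 - 80) - 3 ≡ 81. → (80, 81)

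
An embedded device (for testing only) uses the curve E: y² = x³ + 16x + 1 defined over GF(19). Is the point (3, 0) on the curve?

y² = 0² ≡ 0; x³ + 16x + 1 = 76 ≡ 0 (mod 19). 0 = 0.

yes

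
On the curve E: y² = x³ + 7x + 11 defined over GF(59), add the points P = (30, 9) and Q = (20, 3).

(30, 9) + (20, 3). λ = (3 - 9)/(20 - 30) ≡ 53/49 mod 59. 49⁻¹ ≡ 53 (mod 59), so λ ≡ 36.
  x = λ² - 30 - 20 = 1296 - 50 ≡ 7; y = λ·(30 - 7) - 9 ≡ 52. → (7, 52)

(7, 52)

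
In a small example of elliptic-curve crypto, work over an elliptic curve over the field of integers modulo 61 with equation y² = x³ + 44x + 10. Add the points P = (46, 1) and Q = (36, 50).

(39, 44)

(46, 1) + (36, 50). λ = (50 - 1)/(36 - 46) ≡ 49/51 mod 61. 51⁻¹ ≡ 6 (mod 61), so λ ≡ 50.
  x = λ² - 46 - 36 = 2500 - 82 ≡ 39; y = λ·(46 - 39) - 1 ≡ 44. → (39, 44)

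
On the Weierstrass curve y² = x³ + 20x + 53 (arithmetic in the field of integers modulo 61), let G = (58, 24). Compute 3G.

Repeated addition: build up to 3G.
2G: tangent at (58, 24): λ = (3·58² + 20)/(2·24) ≡ 47/48. 48⁻¹ ≡ 14 (mod 61), so λ ≡ 47·14 ≡ 48.
  x = λ² - 58 - 58 = 2304 - 116 ≡ 53; y = λ·(58 - 53) - 24 ≡ 33. → (53, 33)
3G: (53, 33) + (58, 24). λ = (24 - 33)/(58 - 53) ≡ 52/5 mod 61. 5⁻¹ ≡ 49 (mod 61), so λ ≡ 47.
  x = λ² - 53 - 58 = 2209 - 111 ≡ 24; y = λ·(53 - 24) - 33 ≡ 49. → (24, 49)

(24, 49)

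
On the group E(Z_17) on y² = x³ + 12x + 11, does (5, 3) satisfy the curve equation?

yes

y² = 3² ≡ 9; x³ + 12x + 11 = 196 ≡ 9 (mod 17). 9 = 9.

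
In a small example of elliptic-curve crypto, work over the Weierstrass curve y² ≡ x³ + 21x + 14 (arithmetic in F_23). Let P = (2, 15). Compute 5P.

(19, 2)

Double-and-add on 5 = (101)₂. Start with P = (2, 15) for the leading 1-bit.
double: tangent at (2, 15): λ = (3·2² + 21)/(2·15) ≡ 10/7. 7⁻¹ ≡ 10 (mod 23) since 7·10 = 70 ≡ 1, so λ ≡ 10·10 ≡ 8.
  x = λ² - 2 - 2 = 64 - 4 ≡ 14; y = λ·(2 - 14) - 15 ≡ 4. → (14, 4)
double: tangent at (14, 4): λ = (3·14² + 21)/(2·4) ≡ 11/8. 8⁻¹ ≡ 3 (mod 23) since 8·3 = 24 ≡ 1, so λ ≡ 11·3 ≡ 10.
  x = λ² - 14 - 14 = 100 - 28 ≡ 3; y = λ·(14 - 3) - 4 ≡ 14. → (3, 14)
add P: (3, 14) + (2, 15). λ = (15 - 14)/(2 - 3) ≡ 1/22 mod 23. 22⁻¹ ≡ 22 (mod 23), so λ ≡ 22.
  x = λ² - 3 - 2 = 484 - 5 ≡ 19; y = λ·(3 - 19) - 14 ≡ 2. → (19, 2)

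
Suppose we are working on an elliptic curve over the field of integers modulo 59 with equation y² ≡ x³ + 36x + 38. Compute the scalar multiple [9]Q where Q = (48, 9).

(17, 28)

Double-and-add on 9 = (1001)₂. Start with Q = (48, 9) for the leading 1-bit.
double: tangent at (48, 9): λ = (3·48² + 36)/(2·9) ≡ 45/18. 18⁻¹ ≡ 23 (mod 59), so λ ≡ 45·23 ≡ 32.
  x = λ² - 48 - 48 = 1024 - 96 ≡ 43; y = λ·(48 - 43) - 9 ≡ 33. → (43, 33)
double: tangent at (43, 33): λ = (3·43² + 36)/(2·33) ≡ 37/7. 7⁻¹ ≡ 17 (mod 59), so λ ≡ 37·17 ≡ 39.
  x = λ² - 43 - 43 = 1521 - 86 ≡ 19; y = λ·(43 - 19) - 33 ≡ 18. → (19, 18)
double: tangent at (19, 18): λ = (3·19² + 36)/(2·18) ≡ 57/36. 36⁻¹ ≡ 41 (mod 59), so λ ≡ 57·41 ≡ 36.
  x = λ² - 19 - 19 = 1296 - 38 ≡ 19; y = λ·(19 - 19) - 18 ≡ 41. → (19, 41)
add Q: (19, 41) + (48, 9). λ = (9 - 41)/(48 - 19) ≡ 27/29 mod 59. 29⁻¹ ≡ 57 (mod 59), so λ ≡ 5.
  x = λ² - 19 - 48 = 25 - 67 ≡ 17; y = λ·(19 - 17) - 41 ≡ 28. → (17, 28)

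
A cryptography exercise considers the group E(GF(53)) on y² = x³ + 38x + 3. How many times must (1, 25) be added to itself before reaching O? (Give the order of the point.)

7

2P: tangent at (1, 25): λ = (3·1² + 38)/(2·25) ≡ 41/50. 50⁻¹ ≡ 35 (mod 53), so λ ≡ 41·35 ≡ 4.
  x = λ² - 1 - 1 = 16 - 2 ≡ 14; y = λ·(1 - 14) - 25 ≡ 29. → (14, 29)
3P: (14, 29) + (1, 25). λ = (25 - 29)/(1 - 14) ≡ 49/40 mod 53. 40⁻¹ ≡ 4 (mod 53) since 40·4 = 160 ≡ 1, so λ ≡ 37.
  x = λ² - 14 - 1 = 1369 - 15 ≡ 29; y = λ·(14 - 29) - 29 ≡ 52. → (29, 52)
4P: (29, 52) + (1, 25). λ = (25 - 52)/(1 - 29) ≡ 26/25 mod 53. 25⁻¹ ≡ 17 (mod 53), so λ ≡ 18.
  x = λ² - 29 - 1 = 324 - 30 ≡ 29; y = λ·(29 - 29) - 52 ≡ 1. → (29, 1)
5P: (29, 1) + (1, 25). λ = (25 - 1)/(1 - 29) ≡ 24/25 mod 53. 25⁻¹ ≡ 17 (mod 53), so λ ≡ 37.
  x = λ² - 29 - 1 = 1369 - 30 ≡ 14; y = λ·(29 - 14) - 1 ≡ 24. → (14, 24)
6P: (14, 24) + (1, 25). λ = (25 - 24)/(1 - 14) ≡ 1/40 mod 53. 40⁻¹ ≡ 4 (mod 53) since 40·4 = 160 ≡ 1, so λ ≡ 4.
  x = λ² - 14 - 1 = 16 - 15 ≡ 1; y = λ·(14 - 1) - 24 ≡ 28. → (1, 28)
7P: (1, 28) + (1, 25): same x and y₁ ≡ -y₂, so the sum is O.
7P = O, so the order is 7.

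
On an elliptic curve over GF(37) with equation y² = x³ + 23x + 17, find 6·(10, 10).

Write G = (10, 10).
Double-and-add on 6 = (110)₂. Start with G = (10, 10) for the leading 1-bit.
double: tangent at (10, 10): λ = (3·10² + 23)/(2·10) ≡ 27/20. 20⁻¹ ≡ 13 (mod 37), so λ ≡ 27·13 ≡ 18.
  x = λ² - 10 - 10 = 324 - 20 ≡ 8; y = λ·(10 - 8) - 10 ≡ 26. → (8, 26)
add G: (8, 26) + (10, 10). λ = (10 - 26)/(10 - 8) ≡ 21/2 mod 37. 2⁻¹ ≡ 19 (mod 37), so λ ≡ 29.
  x = λ² - 8 - 10 = 841 - 18 ≡ 9; y = λ·(8 - 9) - 26 ≡ 19. → (9, 19)
double: tangent at (9, 19): λ = (3·9² + 23)/(2·19) ≡ 7/1. 1⁻¹ ≡ 1 (mod 37) since 1·1 = 1 ≡ 1, so λ ≡ 7·1 ≡ 7.
  x = λ² - 9 - 9 = 49 - 18 ≡ 31; y = λ·(9 - 31) - 19 ≡ 12. → (31, 12)

(31, 12)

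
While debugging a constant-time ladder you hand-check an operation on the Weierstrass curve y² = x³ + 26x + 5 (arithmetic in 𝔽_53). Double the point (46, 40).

tangent at (46, 40): λ = (3·46² + 26)/(2·40) ≡ 14/27. 27⁻¹ ≡ 2 (mod 53), so λ ≡ 14·2 ≡ 28.
  x = λ² - 46 - 46 = 784 - 92 ≡ 3; y = λ·(46 - 3) - 40 ≡ 51. → (3, 51)

(3, 51)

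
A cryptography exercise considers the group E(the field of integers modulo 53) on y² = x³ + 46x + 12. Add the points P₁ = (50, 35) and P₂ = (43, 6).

(50, 35) + (43, 6). λ = (6 - 35)/(43 - 50) ≡ 24/46 mod 53. 46⁻¹ ≡ 15 (mod 53) since 46·15 = 690 ≡ 1, so λ ≡ 42.
  x = λ² - 50 - 43 = 1764 - 93 ≡ 28; y = λ·(50 - 28) - 35 ≡ 41. → (28, 41)

(28, 41)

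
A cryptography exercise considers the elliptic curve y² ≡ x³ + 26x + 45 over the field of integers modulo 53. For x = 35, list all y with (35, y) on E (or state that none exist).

x³ + 26x + 45 = 43830 ≡ 52 (mod 53).
Square roots of 52 mod 53: 23 and 30 (since 23² = 529 ≡ 52).

23, 30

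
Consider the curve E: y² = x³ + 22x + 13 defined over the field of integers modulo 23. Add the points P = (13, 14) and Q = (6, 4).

(13, 14) + (6, 4). λ = (4 - 14)/(6 - 13) ≡ 13/16 mod 23. 16⁻¹ ≡ 13 (mod 23), so λ ≡ 8.
  x = λ² - 13 - 6 = 64 - 19 ≡ 22; y = λ·(13 - 22) - 14 ≡ 6. → (22, 6)

(22, 6)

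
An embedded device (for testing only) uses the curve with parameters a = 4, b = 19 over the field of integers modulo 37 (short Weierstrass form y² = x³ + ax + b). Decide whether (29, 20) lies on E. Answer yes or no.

y² = 20² ≡ 30; x³ + 4x + 19 = 24524 ≡ 30 (mod 37). 30 = 30.

yes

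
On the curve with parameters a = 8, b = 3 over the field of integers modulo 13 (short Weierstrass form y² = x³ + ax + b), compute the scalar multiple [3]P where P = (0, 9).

Repeated addition: build up to 3P.
2P: tangent at (0, 9): λ = (3·0² + 8)/(2·9) ≡ 8/5. 5⁻¹ ≡ 8 (mod 13) since 5·8 = 40 ≡ 1, so λ ≡ 8·8 ≡ 12.
  x = λ² - 0 - 0 = 144 - 0 ≡ 1; y = λ·(0 - 1) - 9 ≡ 5. → (1, 5)
3P: (1, 5) + (0, 9). λ = (9 - 5)/(0 - 1) ≡ 4/12 mod 13. 12⁻¹ ≡ 12 (mod 13) since 12·12 = 144 ≡ 1, so λ ≡ 9.
  x = λ² - 1 - 0 = 81 - 1 ≡ 2; y = λ·(1 - 2) - 5 ≡ 12. → (2, 12)

(2, 12)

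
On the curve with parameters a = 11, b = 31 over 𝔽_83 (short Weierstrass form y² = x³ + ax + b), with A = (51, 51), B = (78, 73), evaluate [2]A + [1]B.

First 2A:
Repeated addition: build up to 2A.
2A: tangent at (51, 51): λ = (3·51² + 11)/(2·51) ≡ 12/19. 19⁻¹ ≡ 35 (mod 83), so λ ≡ 12·35 ≡ 5.
  x = λ² - 51 - 51 = 25 - 102 ≡ 6; y = λ·(51 - 6) - 51 ≡ 8. → (6, 8)
2A = (6, 8).
Finally 2A + B:
(6, 8) + (78, 73). λ = (73 - 8)/(78 - 6) ≡ 65/72 mod 83. 72⁻¹ ≡ 15 (mod 83), so λ ≡ 62.
  x = λ² - 6 - 78 = 3844 - 84 ≡ 25; y = λ·(6 - 25) - 8 ≡ 59. → (25, 59)

(25, 59)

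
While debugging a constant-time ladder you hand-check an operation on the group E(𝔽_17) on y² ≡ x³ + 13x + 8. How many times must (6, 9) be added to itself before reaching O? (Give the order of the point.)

7

2P: tangent at (6, 9): λ = (3·6² + 13)/(2·9) ≡ 2/1. 1⁻¹ ≡ 1 (mod 17) since 1·1 = 1 ≡ 1, so λ ≡ 2·1 ≡ 2.
  x = λ² - 6 - 6 = 4 - 12 ≡ 9; y = λ·(6 - 9) - 9 ≡ 2. → (9, 2)
3P: (9, 2) + (6, 9). λ = (9 - 2)/(6 - 9) ≡ 7/14 mod 17. 14⁻¹ ≡ 11 (mod 17), so λ ≡ 9.
  x = λ² - 9 - 6 = 81 - 15 ≡ 15; y = λ·(9 - 15) - 2 ≡ 12. → (15, 12)
4P: (15, 12) + (6, 9). λ = (9 - 12)/(6 - 15) ≡ 14/8 mod 17. 8⁻¹ ≡ 15 (mod 17), so λ ≡ 6.
  x = λ² - 15 - 6 = 36 - 21 ≡ 15; y = λ·(15 - 15) - 12 ≡ 5. → (15, 5)
5P: (15, 5) + (6, 9). λ = (9 - 5)/(6 - 15) ≡ 4/8 mod 17. 8⁻¹ ≡ 15 (mod 17) since 8·15 = 120 ≡ 1, so λ ≡ 9.
  x = λ² - 15 - 6 = 81 - 21 ≡ 9; y = λ·(15 - 9) - 5 ≡ 15. → (9, 15)
6P: (9, 15) + (6, 9). λ = (9 - 15)/(6 - 9) ≡ 11/14 mod 17. 14⁻¹ ≡ 11 (mod 17) since 14·11 = 154 ≡ 1, so λ ≡ 2.
  x = λ² - 9 - 6 = 4 - 15 ≡ 6; y = λ·(9 - 6) - 15 ≡ 8. → (6, 8)
7P: (6, 8) + (6, 9): same x and y₁ ≡ -y₂, so the sum is O.
7P = O, so the order is 7.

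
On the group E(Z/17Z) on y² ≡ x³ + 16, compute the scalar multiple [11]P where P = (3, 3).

Repeated addition: build up to 11P.
2P: tangent at (3, 3): λ = (3·3² + 0)/(2·3) ≡ 10/6. 6⁻¹ ≡ 3 (mod 17), so λ ≡ 10·3 ≡ 13.
  x = λ² - 3 - 3 = 169 - 6 ≡ 10; y = λ·(3 - 10) - 3 ≡ 8. → (10, 8)
3P: (10, 8) + (3, 3). λ = (3 - 8)/(3 - 10) ≡ 12/10 mod 17. 10⁻¹ ≡ 12 (mod 17), so λ ≡ 8.
  x = λ² - 10 - 3 = 64 - 13 ≡ 0; y = λ·(10 - 0) - 8 ≡ 4. → (0, 4)
4P: (0, 4) + (3, 3). λ = (3 - 4)/(3 - 0) ≡ 16/3 mod 17. 3⁻¹ ≡ 6 (mod 17) since 3·6 = 18 ≡ 1, so λ ≡ 11.
  x = λ² - 0 - 3 = 121 - 3 ≡ 16; y = λ·(0 - 16) - 4 ≡ 7. → (16, 7)
5P: (16, 7) + (3, 3). λ = (3 - 7)/(3 - 16) ≡ 13/4 mod 17. 4⁻¹ ≡ 13 (mod 17) since 4·13 = 52 ≡ 1, so λ ≡ 16.
  x = λ² - 16 - 3 = 256 - 19 ≡ 16; y = λ·(16 - 16) - 7 ≡ 10. → (16, 10)
6P: (16, 10) + (3, 3). λ = (3 - 10)/(3 - 16) ≡ 10/4 mod 17. 4⁻¹ ≡ 13 (mod 17) since 4·13 = 52 ≡ 1, so λ ≡ 11.
  x = λ² - 16 - 3 = 121 - 19 ≡ 0; y = λ·(16 - 0) - 10 ≡ 13. → (0, 13)
7P: (0, 13) + (3, 3). λ = (3 - 13)/(3 - 0) ≡ 7/3 mod 17. 3⁻¹ ≡ 6 (mod 17), so λ ≡ 8.
  x = λ² - 0 - 3 = 64 - 3 ≡ 10; y = λ·(0 - 10) - 13 ≡ 9. → (10, 9)
8P: (10, 9) + (3, 3). λ = (3 - 9)/(3 - 10) ≡ 11/10 mod 17. 10⁻¹ ≡ 12 (mod 17) since 10·12 = 120 ≡ 1, so λ ≡ 13.
  x = λ² - 10 - 3 = 169 - 13 ≡ 3; y = λ·(10 - 3) - 9 ≡ 14. → (3, 14)
9P: (3, 14) + (3, 3): same x and y₁ ≡ -y₂, so the sum is 𝒪.
10P: 𝒪 + (3, 3) = (3, 3) (identity).
11P: tangent at (3, 3): λ = (3·3² + 0)/(2·3) ≡ 10/6. 6⁻¹ ≡ 3 (mod 17), so λ ≡ 10·3 ≡ 13.
  x = λ² - 3 - 3 = 169 - 6 ≡ 10; y = λ·(3 - 10) - 3 ≡ 8. → (10, 8)

(10, 8)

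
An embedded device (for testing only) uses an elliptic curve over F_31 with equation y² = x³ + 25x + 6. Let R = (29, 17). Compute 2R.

tangent at (29, 17): λ = (3·29² + 25)/(2·17) ≡ 6/3. 3⁻¹ ≡ 21 (mod 31), so λ ≡ 6·21 ≡ 2.
  x = λ² - 29 - 29 = 4 - 58 ≡ 8; y = λ·(29 - 8) - 17 ≡ 25. → (8, 25)

(8, 25)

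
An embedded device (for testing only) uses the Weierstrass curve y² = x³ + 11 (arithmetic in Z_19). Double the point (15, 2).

(0, 7)

tangent at (15, 2): λ = (3·15² + 0)/(2·2) ≡ 10/4. 4⁻¹ ≡ 5 (mod 19) since 4·5 = 20 ≡ 1, so λ ≡ 10·5 ≡ 12.
  x = λ² - 15 - 15 = 144 - 30 ≡ 0; y = λ·(15 - 0) - 2 ≡ 7. → (0, 7)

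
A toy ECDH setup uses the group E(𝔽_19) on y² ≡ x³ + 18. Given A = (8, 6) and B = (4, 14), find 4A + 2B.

First 4A:
Double-and-add on 4 = (100)₂. Start with A = (8, 6) for the leading 1-bit.
double: tangent at (8, 6): λ = (3·8² + 0)/(2·6) ≡ 2/12. 12⁻¹ ≡ 8 (mod 19), so λ ≡ 2·8 ≡ 16.
  x = λ² - 8 - 8 = 256 - 16 ≡ 12; y = λ·(8 - 12) - 6 ≡ 6. → (12, 6)
double: tangent at (12, 6): λ = (3·12² + 0)/(2·6) ≡ 14/12. 12⁻¹ ≡ 8 (mod 19), so λ ≡ 14·8 ≡ 17.
  x = λ² - 12 - 12 = 289 - 24 ≡ 18; y = λ·(12 - 18) - 6 ≡ 6. → (18, 6)
4A = (18, 6).
Next 2B:
Repeated addition: build up to 2B.
2B: tangent at (4, 14): λ = (3·4² + 0)/(2·14) ≡ 10/9. 9⁻¹ ≡ 17 (mod 19) since 9·17 = 153 ≡ 1, so λ ≡ 10·17 ≡ 18.
  x = λ² - 4 - 4 = 324 - 8 ≡ 12; y = λ·(4 - 12) - 14 ≡ 13. → (12, 13)
2B = (12, 13).
Finally 4A + 2B:
(18, 6) + (12, 13). λ = (13 - 6)/(12 - 18) ≡ 7/13 mod 19. 13⁻¹ ≡ 3 (mod 19) since 13·3 = 39 ≡ 1, so λ ≡ 2.
  x = λ² - 18 - 12 = 4 - 30 ≡ 12; y = λ·(18 - 12) - 6 ≡ 6. → (12, 6)

(12, 6)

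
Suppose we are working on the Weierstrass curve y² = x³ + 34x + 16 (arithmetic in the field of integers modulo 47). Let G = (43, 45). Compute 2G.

tangent at (43, 45): λ = (3·43² + 34)/(2·45) ≡ 35/43. 43⁻¹ ≡ 35 (mod 47), so λ ≡ 35·35 ≡ 3.
  x = λ² - 43 - 43 = 9 - 86 ≡ 17; y = λ·(43 - 17) - 45 ≡ 33. → (17, 33)

(17, 33)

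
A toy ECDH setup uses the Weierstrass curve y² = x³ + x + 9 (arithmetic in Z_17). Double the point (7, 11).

(4, 3)

tangent at (7, 11): λ = (3·7² + 1)/(2·11) ≡ 12/5. 5⁻¹ ≡ 7 (mod 17) since 5·7 = 35 ≡ 1, so λ ≡ 12·7 ≡ 16.
  x = λ² - 7 - 7 = 256 - 14 ≡ 4; y = λ·(7 - 4) - 11 ≡ 3. → (4, 3)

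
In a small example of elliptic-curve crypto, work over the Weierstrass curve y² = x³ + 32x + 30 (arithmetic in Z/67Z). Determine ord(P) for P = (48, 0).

2

2P: (48, 0) + (48, 0): same x and y₁ ≡ -y₂, so the sum is the point at infinity.
2P = the point at infinity, so the order is 2.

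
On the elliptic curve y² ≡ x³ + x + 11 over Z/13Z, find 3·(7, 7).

Write G = (7, 7).
Repeated addition: build up to 3G.
2G: tangent at (7, 7): λ = (3·7² + 1)/(2·7) ≡ 5/1. 1⁻¹ ≡ 1 (mod 13), so λ ≡ 5·1 ≡ 5.
  x = λ² - 7 - 7 = 25 - 14 ≡ 11; y = λ·(7 - 11) - 7 ≡ 12. → (11, 12)
3G: (11, 12) + (7, 7). λ = (7 - 12)/(7 - 11) ≡ 8/9 mod 13. 9⁻¹ ≡ 3 (mod 13), so λ ≡ 11.
  x = λ² - 11 - 7 = 121 - 18 ≡ 12; y = λ·(11 - 12) - 12 ≡ 3. → (12, 3)

(12, 3)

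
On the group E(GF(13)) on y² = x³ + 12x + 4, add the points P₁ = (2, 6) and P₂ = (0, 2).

(2, 7)

(2, 6) + (0, 2). λ = (2 - 6)/(0 - 2) ≡ 9/11 mod 13. 11⁻¹ ≡ 6 (mod 13) since 11·6 = 66 ≡ 1, so λ ≡ 2.
  x = λ² - 2 - 0 = 4 - 2 ≡ 2; y = λ·(2 - 2) - 6 ≡ 7. → (2, 7)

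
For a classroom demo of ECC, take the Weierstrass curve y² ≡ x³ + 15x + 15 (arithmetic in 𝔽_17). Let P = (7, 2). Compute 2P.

tangent at (7, 2): λ = (3·7² + 15)/(2·2) ≡ 9/4. 4⁻¹ ≡ 13 (mod 17), so λ ≡ 9·13 ≡ 15.
  x = λ² - 7 - 7 = 225 - 14 ≡ 7; y = λ·(7 - 7) - 2 ≡ 15. → (7, 15)

(7, 15)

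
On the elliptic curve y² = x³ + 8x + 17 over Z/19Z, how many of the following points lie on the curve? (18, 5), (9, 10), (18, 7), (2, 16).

0

(18, 5): 5² ≡ 6, rhs ≡ 8 → off.
(9, 10): 10² ≡ 5, rhs ≡ 1 → off.
(18, 7): 7² ≡ 11, rhs ≡ 8 → off.
(2, 16): 16² ≡ 9, rhs ≡ 3 → off.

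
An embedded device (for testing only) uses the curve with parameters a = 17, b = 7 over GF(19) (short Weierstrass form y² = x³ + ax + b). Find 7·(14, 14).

O

Write P = (14, 14).
Repeated addition: build up to 7P.
2P: tangent at (14, 14): λ = (3·14² + 17)/(2·14) ≡ 16/9. 9⁻¹ ≡ 17 (mod 19), so λ ≡ 16·17 ≡ 6.
  x = λ² - 14 - 14 = 36 - 28 ≡ 8; y = λ·(14 - 8) - 14 ≡ 3. → (8, 3)
3P: (8, 3) + (14, 14). λ = (14 - 3)/(14 - 8) ≡ 11/6 mod 19. 6⁻¹ ≡ 16 (mod 19), so λ ≡ 5.
  x = λ² - 8 - 14 = 25 - 22 ≡ 3; y = λ·(8 - 3) - 3 ≡ 3. → (3, 3)
4P: (3, 3) + (14, 14). λ = (14 - 3)/(14 - 3) ≡ 11/11 mod 19. 11⁻¹ ≡ 7 (mod 19) since 11·7 = 77 ≡ 1, so λ ≡ 1.
  x = λ² - 3 - 14 = 1 - 17 ≡ 3; y = λ·(3 - 3) - 3 ≡ 16. → (3, 16)
5P: (3, 16) + (14, 14). λ = (14 - 16)/(14 - 3) ≡ 17/11 mod 19. 11⁻¹ ≡ 7 (mod 19) since 11·7 = 77 ≡ 1, so λ ≡ 5.
  x = λ² - 3 - 14 = 25 - 17 ≡ 8; y = λ·(3 - 8) - 16 ≡ 16. → (8, 16)
6P: (8, 16) + (14, 14). λ = (14 - 16)/(14 - 8) ≡ 17/6 mod 19. 6⁻¹ ≡ 16 (mod 19) since 6·16 = 96 ≡ 1, so λ ≡ 6.
  x = λ² - 8 - 14 = 36 - 22 ≡ 14; y = λ·(8 - 14) - 16 ≡ 5. → (14, 5)
7P: (14, 5) + (14, 14): same x and y₁ ≡ -y₂, so the sum is the point at infinity.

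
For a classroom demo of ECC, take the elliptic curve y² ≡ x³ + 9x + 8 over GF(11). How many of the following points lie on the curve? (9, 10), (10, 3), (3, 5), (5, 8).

(9, 10): 10² ≡ 1, rhs ≡ 4 → off.
(10, 3): 3² ≡ 9, rhs ≡ 9 → on.
(3, 5): 5² ≡ 3, rhs ≡ 7 → off.
(5, 8): 8² ≡ 9, rhs ≡ 2 → off.

1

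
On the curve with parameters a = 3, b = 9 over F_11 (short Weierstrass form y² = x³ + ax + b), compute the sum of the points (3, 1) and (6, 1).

(2, 10)

(3, 1) + (6, 1). λ = (1 - 1)/(6 - 3) ≡ 0/3 mod 11. 3⁻¹ ≡ 4 (mod 11) since 3·4 = 12 ≡ 1, so λ ≡ 0.
  x = λ² - 3 - 6 = 0 - 9 ≡ 2; y = λ·(3 - 2) - 1 ≡ 10. → (2, 10)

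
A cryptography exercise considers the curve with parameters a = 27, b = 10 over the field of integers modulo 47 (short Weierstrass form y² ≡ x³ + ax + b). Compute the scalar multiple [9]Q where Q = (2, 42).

Repeated addition: build up to 9Q.
2Q: tangent at (2, 42): λ = (3·2² + 27)/(2·42) ≡ 39/37. 37⁻¹ ≡ 14 (mod 47), so λ ≡ 39·14 ≡ 29.
  x = λ² - 2 - 2 = 841 - 4 ≡ 38; y = λ·(2 - 38) - 42 ≡ 42. → (38, 42)
3Q: (38, 42) + (2, 42). λ = (42 - 42)/(2 - 38) ≡ 0/11 mod 47. 11⁻¹ ≡ 30 (mod 47) since 11·30 = 330 ≡ 1, so λ ≡ 0.
  x = λ² - 38 - 2 = 0 - 40 ≡ 7; y = λ·(38 - 7) - 42 ≡ 5. → (7, 5)
4Q: (7, 5) + (2, 42). λ = (42 - 5)/(2 - 7) ≡ 37/42 mod 47. 42⁻¹ ≡ 28 (mod 47), so λ ≡ 2.
  x = λ² - 7 - 2 = 4 - 9 ≡ 42; y = λ·(7 - 42) - 5 ≡ 19. → (42, 19)
5Q: (42, 19) + (2, 42). λ = (42 - 19)/(2 - 42) ≡ 23/7 mod 47. 7⁻¹ ≡ 27 (mod 47) since 7·27 = 189 ≡ 1, so λ ≡ 10.
  x = λ² - 42 - 2 = 100 - 44 ≡ 9; y = λ·(42 - 9) - 19 ≡ 29. → (9, 29)
6Q: (9, 29) + (2, 42). λ = (42 - 29)/(2 - 9) ≡ 13/40 mod 47. 40⁻¹ ≡ 20 (mod 47) since 40·20 = 800 ≡ 1, so λ ≡ 25.
  x = λ² - 9 - 2 = 625 - 11 ≡ 3; y = λ·(9 - 3) - 29 ≡ 27. → (3, 27)
7Q: (3, 27) + (2, 42). λ = (42 - 27)/(2 - 3) ≡ 15/46 mod 47. 46⁻¹ ≡ 46 (mod 47) since 46·46 = 2116 ≡ 1, so λ ≡ 32.
  x = λ² - 3 - 2 = 1024 - 5 ≡ 32; y = λ·(3 - 32) - 27 ≡ 32. → (32, 32)
8Q: (32, 32) + (2, 42). λ = (42 - 32)/(2 - 32) ≡ 10/17 mod 47. 17⁻¹ ≡ 36 (mod 47), so λ ≡ 31.
  x = λ² - 32 - 2 = 961 - 34 ≡ 34; y = λ·(32 - 34) - 32 ≡ 0. → (34, 0)
9Q: (34, 0) + (2, 42). λ = (42 - 0)/(2 - 34) ≡ 42/15 mod 47. 15⁻¹ ≡ 22 (mod 47), so λ ≡ 31.
  x = λ² - 34 - 2 = 961 - 36 ≡ 32; y = λ·(34 - 32) - 0 ≡ 15. → (32, 15)

(32, 15)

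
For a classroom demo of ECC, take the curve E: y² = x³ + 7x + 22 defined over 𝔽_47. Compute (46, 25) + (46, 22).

The two points share x = 46 and their y-coordinates satisfy 25 + 22 ≡ 0 (mod 47), so they are inverses. Their sum is O.

O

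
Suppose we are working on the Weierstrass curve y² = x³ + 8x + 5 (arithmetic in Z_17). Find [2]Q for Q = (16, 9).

(4, 4)

tangent at (16, 9): λ = (3·16² + 8)/(2·9) ≡ 11/1. 1⁻¹ ≡ 1 (mod 17) since 1·1 = 1 ≡ 1, so λ ≡ 11·1 ≡ 11.
  x = λ² - 16 - 16 = 121 - 32 ≡ 4; y = λ·(16 - 4) - 9 ≡ 4. → (4, 4)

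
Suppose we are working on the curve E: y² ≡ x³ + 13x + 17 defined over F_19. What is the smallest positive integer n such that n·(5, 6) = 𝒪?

10

2P: tangent at (5, 6): λ = (3·5² + 13)/(2·6) ≡ 12/12. 12⁻¹ ≡ 8 (mod 19), so λ ≡ 12·8 ≡ 1.
  x = λ² - 5 - 5 = 1 - 10 ≡ 10; y = λ·(5 - 10) - 6 ≡ 8. → (10, 8)
3P: (10, 8) + (5, 6). λ = (6 - 8)/(5 - 10) ≡ 17/14 mod 19. 14⁻¹ ≡ 15 (mod 19), so λ ≡ 8.
  x = λ² - 10 - 5 = 64 - 15 ≡ 11; y = λ·(10 - 11) - 8 ≡ 3. → (11, 3)
4P: (11, 3) + (5, 6). λ = (6 - 3)/(5 - 11) ≡ 3/13 mod 19. 13⁻¹ ≡ 3 (mod 19) since 13·3 = 39 ≡ 1, so λ ≡ 9.
  x = λ² - 11 - 5 = 81 - 16 ≡ 8; y = λ·(11 - 8) - 3 ≡ 5. → (8, 5)
5P: (8, 5) + (5, 6). λ = (6 - 5)/(5 - 8) ≡ 1/16 mod 19. 16⁻¹ ≡ 6 (mod 19) since 16·6 = 96 ≡ 1, so λ ≡ 6.
  x = λ² - 8 - 5 = 36 - 13 ≡ 4; y = λ·(8 - 4) - 5 ≡ 0. → (4, 0)
6P: (4, 0) + (5, 6). λ = (6 - 0)/(5 - 4) ≡ 6/1 mod 19. 1⁻¹ ≡ 1 (mod 19), so λ ≡ 6.
  x = λ² - 4 - 5 = 36 - 9 ≡ 8; y = λ·(4 - 8) - 0 ≡ 14. → (8, 14)
7P: (8, 14) + (5, 6). λ = (6 - 14)/(5 - 8) ≡ 11/16 mod 19. 16⁻¹ ≡ 6 (mod 19), so λ ≡ 9.
  x = λ² - 8 - 5 = 81 - 13 ≡ 11; y = λ·(8 - 11) - 14 ≡ 16. → (11, 16)
8P: (11, 16) + (5, 6). λ = (6 - 16)/(5 - 11) ≡ 9/13 mod 19. 13⁻¹ ≡ 3 (mod 19), so λ ≡ 8.
  x = λ² - 11 - 5 = 64 - 16 ≡ 10; y = λ·(11 - 10) - 16 ≡ 11. → (10, 11)
9P: (10, 11) + (5, 6). λ = (6 - 11)/(5 - 10) ≡ 14/14 mod 19. 14⁻¹ ≡ 15 (mod 19) since 14·15 = 210 ≡ 1, so λ ≡ 1.
  x = λ² - 10 - 5 = 1 - 15 ≡ 5; y = λ·(10 - 5) - 11 ≡ 13. → (5, 13)
10P: (5, 13) + (5, 6): same x and y₁ ≡ -y₂, so the sum is 𝒪.
10P = 𝒪, so the order is 10.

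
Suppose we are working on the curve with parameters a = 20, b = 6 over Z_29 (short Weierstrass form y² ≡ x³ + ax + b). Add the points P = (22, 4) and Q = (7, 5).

(22, 4) + (7, 5). λ = (5 - 4)/(7 - 22) ≡ 1/14 mod 29. 14⁻¹ ≡ 27 (mod 29), so λ ≡ 27.
  x = λ² - 22 - 7 = 729 - 29 ≡ 4; y = λ·(22 - 4) - 4 ≡ 18. → (4, 18)

(4, 18)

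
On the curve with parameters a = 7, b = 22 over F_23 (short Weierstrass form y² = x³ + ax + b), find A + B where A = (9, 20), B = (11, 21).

(9, 3)

(9, 20) + (11, 21). λ = (21 - 20)/(11 - 9) ≡ 1/2 mod 23. 2⁻¹ ≡ 12 (mod 23), so λ ≡ 12.
  x = λ² - 9 - 11 = 144 - 20 ≡ 9; y = λ·(9 - 9) - 20 ≡ 3. → (9, 3)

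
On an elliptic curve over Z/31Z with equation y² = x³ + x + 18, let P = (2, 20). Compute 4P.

Repeated addition: build up to 4P.
2P: tangent at (2, 20): λ = (3·2² + 1)/(2·20) ≡ 13/9. 9⁻¹ ≡ 7 (mod 31) since 9·7 = 63 ≡ 1, so λ ≡ 13·7 ≡ 29.
  x = λ² - 2 - 2 = 841 - 4 ≡ 0; y = λ·(2 - 0) - 20 ≡ 7. → (0, 7)
3P: (0, 7) + (2, 20). λ = (20 - 7)/(2 - 0) ≡ 13/2 mod 31. 2⁻¹ ≡ 16 (mod 31) since 2·16 = 32 ≡ 1, so λ ≡ 22.
  x = λ² - 0 - 2 = 484 - 2 ≡ 17; y = λ·(0 - 17) - 7 ≡ 22. → (17, 22)
4P: (17, 22) + (2, 20). λ = (20 - 22)/(2 - 17) ≡ 29/16 mod 31. 16⁻¹ ≡ 2 (mod 31), so λ ≡ 27.
  x = λ² - 17 - 2 = 729 - 19 ≡ 28; y = λ·(17 - 28) - 22 ≡ 22. → (28, 22)

(28, 22)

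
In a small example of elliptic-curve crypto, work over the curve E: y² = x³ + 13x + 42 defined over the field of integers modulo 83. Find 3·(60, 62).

Write P = (60, 62).
Repeated addition: build up to 3P.
2P: tangent at (60, 62): λ = (3·60² + 13)/(2·62) ≡ 23/41. 41⁻¹ ≡ 81 (mod 83), so λ ≡ 23·81 ≡ 37.
  x = λ² - 60 - 60 = 1369 - 120 ≡ 4; y = λ·(60 - 4) - 62 ≡ 18. → (4, 18)
3P: (4, 18) + (60, 62). λ = (62 - 18)/(60 - 4) ≡ 44/56 mod 83. 56⁻¹ ≡ 43 (mod 83), so λ ≡ 66.
  x = λ² - 4 - 60 = 4356 - 64 ≡ 59; y = λ·(4 - 59) - 18 ≡ 4. → (59, 4)

(59, 4)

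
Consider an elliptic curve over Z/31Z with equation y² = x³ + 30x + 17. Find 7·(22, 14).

(22, 14)

Write Q = (22, 14).
Double-and-add on 7 = (111)₂. Start with Q = (22, 14) for the leading 1-bit.
double: tangent at (22, 14): λ = (3·22² + 30)/(2·14) ≡ 25/28. 28⁻¹ ≡ 10 (mod 31), so λ ≡ 25·10 ≡ 2.
  x = λ² - 22 - 22 = 4 - 44 ≡ 22; y = λ·(22 - 22) - 14 ≡ 17. → (22, 17)
add Q: (22, 17) + (22, 14): same x and y₁ ≡ -y₂, so the sum is the point at infinity.
double: the point at infinity + the point at infinity = the point at infinity (identity).
add Q: the point at infinity + (22, 14) = (22, 14) (identity).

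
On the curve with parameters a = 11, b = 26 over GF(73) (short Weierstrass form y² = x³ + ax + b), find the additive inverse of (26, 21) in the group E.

(26, 52)

-(26, 21) = (26, -21 mod 73) = (26, 52).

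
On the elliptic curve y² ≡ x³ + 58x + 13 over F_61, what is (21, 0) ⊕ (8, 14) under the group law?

(18, 39)

(21, 0) + (8, 14). λ = (14 - 0)/(8 - 21) ≡ 14/48 mod 61. 48⁻¹ ≡ 14 (mod 61), so λ ≡ 13.
  x = λ² - 21 - 8 = 169 - 29 ≡ 18; y = λ·(21 - 18) - 0 ≡ 39. → (18, 39)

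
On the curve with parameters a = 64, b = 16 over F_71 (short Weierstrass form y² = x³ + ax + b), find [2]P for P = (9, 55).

(2, 62)

tangent at (9, 55): λ = (3·9² + 64)/(2·55) ≡ 23/39. 39⁻¹ ≡ 51 (mod 71), so λ ≡ 23·51 ≡ 37.
  x = λ² - 9 - 9 = 1369 - 18 ≡ 2; y = λ·(9 - 2) - 55 ≡ 62. → (2, 62)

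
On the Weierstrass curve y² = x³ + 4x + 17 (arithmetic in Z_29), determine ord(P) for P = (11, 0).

2

2P: (11, 0) + (11, 0): same x and y₁ ≡ -y₂, so the sum is O.
2P = O, so the order is 2.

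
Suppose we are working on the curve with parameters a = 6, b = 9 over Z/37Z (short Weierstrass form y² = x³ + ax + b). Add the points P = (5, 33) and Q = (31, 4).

(5, 33) + (31, 4). λ = (4 - 33)/(31 - 5) ≡ 8/26 mod 37. 26⁻¹ ≡ 10 (mod 37) since 26·10 = 260 ≡ 1, so λ ≡ 6.
  x = λ² - 5 - 31 = 36 - 36 ≡ 0; y = λ·(5 - 0) - 33 ≡ 34. → (0, 34)

(0, 34)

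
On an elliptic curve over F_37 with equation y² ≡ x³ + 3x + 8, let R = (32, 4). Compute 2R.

tangent at (32, 4): λ = (3·32² + 3)/(2·4) ≡ 4/8. 8⁻¹ ≡ 14 (mod 37), so λ ≡ 4·14 ≡ 19.
  x = λ² - 32 - 32 = 361 - 64 ≡ 1; y = λ·(32 - 1) - 4 ≡ 30. → (1, 30)

(1, 30)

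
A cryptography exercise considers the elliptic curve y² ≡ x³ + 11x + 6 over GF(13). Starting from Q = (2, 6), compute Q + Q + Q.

Repeated addition: build up to 3Q.
2Q: tangent at (2, 6): λ = (3·2² + 11)/(2·6) ≡ 10/12. 12⁻¹ ≡ 12 (mod 13), so λ ≡ 10·12 ≡ 3.
  x = λ² - 2 - 2 = 9 - 4 ≡ 5; y = λ·(2 - 5) - 6 ≡ 11. → (5, 11)
3Q: (5, 11) + (2, 6). λ = (6 - 11)/(2 - 5) ≡ 8/10 mod 13. 10⁻¹ ≡ 4 (mod 13), so λ ≡ 6.
  x = λ² - 5 - 2 = 36 - 7 ≡ 3; y = λ·(5 - 3) - 11 ≡ 1. → (3, 1)

(3, 1)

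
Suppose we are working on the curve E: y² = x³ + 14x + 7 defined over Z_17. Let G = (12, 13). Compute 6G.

Double-and-add on 6 = (110)₂. Start with G = (12, 13) for the leading 1-bit.
double: tangent at (12, 13): λ = (3·12² + 14)/(2·13) ≡ 4/9. 9⁻¹ ≡ 2 (mod 17), so λ ≡ 4·2 ≡ 8.
  x = λ² - 12 - 12 = 64 - 24 ≡ 6; y = λ·(12 - 6) - 13 ≡ 1. → (6, 1)
add G: (6, 1) + (12, 13). λ = (13 - 1)/(12 - 6) ≡ 12/6 mod 17. 6⁻¹ ≡ 3 (mod 17) since 6·3 = 18 ≡ 1, so λ ≡ 2.
  x = λ² - 6 - 12 = 4 - 18 ≡ 3; y = λ·(6 - 3) - 1 ≡ 5. → (3, 5)
double: tangent at (3, 5): λ = (3·3² + 14)/(2·5) ≡ 7/10. 10⁻¹ ≡ 12 (mod 17) since 10·12 = 120 ≡ 1, so λ ≡ 7·12 ≡ 16.
  x = λ² - 3 - 3 = 256 - 6 ≡ 12; y = λ·(3 - 12) - 5 ≡ 4. → (12, 4)

(12, 4)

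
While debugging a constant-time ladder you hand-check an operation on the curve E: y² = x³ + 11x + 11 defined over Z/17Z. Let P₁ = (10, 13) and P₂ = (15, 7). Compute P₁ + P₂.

(5, 15)

(10, 13) + (15, 7). λ = (7 - 13)/(15 - 10) ≡ 11/5 mod 17. 5⁻¹ ≡ 7 (mod 17) since 5·7 = 35 ≡ 1, so λ ≡ 9.
  x = λ² - 10 - 15 = 81 - 25 ≡ 5; y = λ·(10 - 5) - 13 ≡ 15. → (5, 15)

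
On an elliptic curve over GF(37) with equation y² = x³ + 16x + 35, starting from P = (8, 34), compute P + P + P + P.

Repeated addition: build up to 4P.
2P: tangent at (8, 34): λ = (3·8² + 16)/(2·34) ≡ 23/31. 31⁻¹ ≡ 6 (mod 37) since 31·6 = 186 ≡ 1, so λ ≡ 23·6 ≡ 27.
  x = λ² - 8 - 8 = 729 - 16 ≡ 10; y = λ·(8 - 10) - 34 ≡ 23. → (10, 23)
3P: (10, 23) + (8, 34). λ = (34 - 23)/(8 - 10) ≡ 11/35 mod 37. 35⁻¹ ≡ 18 (mod 37), so λ ≡ 13.
  x = λ² - 10 - 8 = 169 - 18 ≡ 3; y = λ·(10 - 3) - 23 ≡ 31. → (3, 31)
4P: (3, 31) + (8, 34). λ = (34 - 31)/(8 - 3) ≡ 3/5 mod 37. 5⁻¹ ≡ 15 (mod 37), so λ ≡ 8.
  x = λ² - 3 - 8 = 64 - 11 ≡ 16; y = λ·(3 - 16) - 31 ≡ 13. → (16, 13)

(16, 13)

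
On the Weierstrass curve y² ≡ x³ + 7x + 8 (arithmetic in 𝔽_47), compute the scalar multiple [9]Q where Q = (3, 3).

(3, 44)

Repeated addition: build up to 9Q.
2Q: tangent at (3, 3): λ = (3·3² + 7)/(2·3) ≡ 34/6. 6⁻¹ ≡ 8 (mod 47), so λ ≡ 34·8 ≡ 37.
  x = λ² - 3 - 3 = 1369 - 6 ≡ 0; y = λ·(3 - 0) - 3 ≡ 14. → (0, 14)
3Q: (0, 14) + (3, 3). λ = (3 - 14)/(3 - 0) ≡ 36/3 mod 47. 3⁻¹ ≡ 16 (mod 47) since 3·16 = 48 ≡ 1, so λ ≡ 12.
  x = λ² - 0 - 3 = 144 - 3 ≡ 0; y = λ·(0 - 0) - 14 ≡ 33. → (0, 33)
4Q: (0, 33) + (3, 3). λ = (3 - 33)/(3 - 0) ≡ 17/3 mod 47. 3⁻¹ ≡ 16 (mod 47), so λ ≡ 37.
  x = λ² - 0 - 3 = 1369 - 3 ≡ 3; y = λ·(0 - 3) - 33 ≡ 44. → (3, 44)
5Q: (3, 44) + (3, 3): same x and y₁ ≡ -y₂, so the sum is 𝒪.
6Q: 𝒪 + (3, 3) = (3, 3) (identity).
7Q: tangent at (3, 3): λ = (3·3² + 7)/(2·3) ≡ 34/6. 6⁻¹ ≡ 8 (mod 47), so λ ≡ 34·8 ≡ 37.
  x = λ² - 3 - 3 = 1369 - 6 ≡ 0; y = λ·(3 - 0) - 3 ≡ 14. → (0, 14)
8Q: (0, 14) + (3, 3). λ = (3 - 14)/(3 - 0) ≡ 36/3 mod 47. 3⁻¹ ≡ 16 (mod 47), so λ ≡ 12.
  x = λ² - 0 - 3 = 144 - 3 ≡ 0; y = λ·(0 - 0) - 14 ≡ 33. → (0, 33)
9Q: (0, 33) + (3, 3). λ = (3 - 33)/(3 - 0) ≡ 17/3 mod 47. 3⁻¹ ≡ 16 (mod 47) since 3·16 = 48 ≡ 1, so λ ≡ 37.
  x = λ² - 0 - 3 = 1369 - 3 ≡ 3; y = λ·(0 - 3) - 33 ≡ 44. → (3, 44)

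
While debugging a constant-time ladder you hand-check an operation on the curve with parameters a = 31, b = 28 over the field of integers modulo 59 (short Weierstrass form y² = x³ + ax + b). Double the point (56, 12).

tangent at (56, 12): λ = (3·56² + 31)/(2·12) ≡ 58/24. 24⁻¹ ≡ 32 (mod 59), so λ ≡ 58·32 ≡ 27.
  x = λ² - 56 - 56 = 729 - 112 ≡ 27; y = λ·(56 - 27) - 12 ≡ 4. → (27, 4)

(27, 4)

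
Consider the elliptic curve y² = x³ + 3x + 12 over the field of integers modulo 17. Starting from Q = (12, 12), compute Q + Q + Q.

(7, 11)

Repeated addition: build up to 3Q.
2Q: tangent at (12, 12): λ = (3·12² + 3)/(2·12) ≡ 10/7. 7⁻¹ ≡ 5 (mod 17) since 7·5 = 35 ≡ 1, so λ ≡ 10·5 ≡ 16.
  x = λ² - 12 - 12 = 256 - 24 ≡ 11; y = λ·(12 - 11) - 12 ≡ 4. → (11, 4)
3Q: (11, 4) + (12, 12). λ = (12 - 4)/(12 - 11) ≡ 8/1 mod 17. 1⁻¹ ≡ 1 (mod 17), so λ ≡ 8.
  x = λ² - 11 - 12 = 64 - 23 ≡ 7; y = λ·(11 - 7) - 4 ≡ 11. → (7, 11)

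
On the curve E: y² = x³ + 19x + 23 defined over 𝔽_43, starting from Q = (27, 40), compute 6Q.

(32, 17)

Double-and-add on 6 = (110)₂. Start with Q = (27, 40) for the leading 1-bit.
double: tangent at (27, 40): λ = (3·27² + 19)/(2·40) ≡ 13/37. 37⁻¹ ≡ 7 (mod 43), so λ ≡ 13·7 ≡ 5.
  x = λ² - 27 - 27 = 25 - 54 ≡ 14; y = λ·(27 - 14) - 40 ≡ 25. → (14, 25)
add Q: (14, 25) + (27, 40). λ = (40 - 25)/(27 - 14) ≡ 15/13 mod 43. 13⁻¹ ≡ 10 (mod 43) since 13·10 = 130 ≡ 1, so λ ≡ 21.
  x = λ² - 14 - 27 = 441 - 41 ≡ 13; y = λ·(14 - 13) - 25 ≡ 39. → (13, 39)
double: tangent at (13, 39): λ = (3·13² + 19)/(2·39) ≡ 10/35. 35⁻¹ ≡ 16 (mod 43) since 35·16 = 560 ≡ 1, so λ ≡ 10·16 ≡ 31.
  x = λ² - 13 - 13 = 961 - 26 ≡ 32; y = λ·(13 - 32) - 39 ≡ 17. → (32, 17)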